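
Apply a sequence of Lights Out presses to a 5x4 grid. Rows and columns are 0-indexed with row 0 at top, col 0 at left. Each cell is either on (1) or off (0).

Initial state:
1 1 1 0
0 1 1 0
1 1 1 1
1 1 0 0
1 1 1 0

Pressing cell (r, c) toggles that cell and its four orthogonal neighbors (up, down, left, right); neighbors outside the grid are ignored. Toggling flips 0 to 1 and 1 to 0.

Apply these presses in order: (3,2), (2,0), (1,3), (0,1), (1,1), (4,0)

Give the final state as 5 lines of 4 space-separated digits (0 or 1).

Answer: 0 1 0 1
0 1 1 1
0 1 0 0
1 0 1 1
0 0 0 0

Derivation:
After press 1 at (3,2):
1 1 1 0
0 1 1 0
1 1 0 1
1 0 1 1
1 1 0 0

After press 2 at (2,0):
1 1 1 0
1 1 1 0
0 0 0 1
0 0 1 1
1 1 0 0

After press 3 at (1,3):
1 1 1 1
1 1 0 1
0 0 0 0
0 0 1 1
1 1 0 0

After press 4 at (0,1):
0 0 0 1
1 0 0 1
0 0 0 0
0 0 1 1
1 1 0 0

After press 5 at (1,1):
0 1 0 1
0 1 1 1
0 1 0 0
0 0 1 1
1 1 0 0

After press 6 at (4,0):
0 1 0 1
0 1 1 1
0 1 0 0
1 0 1 1
0 0 0 0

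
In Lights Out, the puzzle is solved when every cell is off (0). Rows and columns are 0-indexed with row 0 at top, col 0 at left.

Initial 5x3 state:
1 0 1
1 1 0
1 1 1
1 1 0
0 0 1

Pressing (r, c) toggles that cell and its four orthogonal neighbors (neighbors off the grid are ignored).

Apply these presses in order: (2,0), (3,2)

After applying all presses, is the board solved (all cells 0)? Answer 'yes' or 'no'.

Answer: no

Derivation:
After press 1 at (2,0):
1 0 1
0 1 0
0 0 1
0 1 0
0 0 1

After press 2 at (3,2):
1 0 1
0 1 0
0 0 0
0 0 1
0 0 0

Lights still on: 4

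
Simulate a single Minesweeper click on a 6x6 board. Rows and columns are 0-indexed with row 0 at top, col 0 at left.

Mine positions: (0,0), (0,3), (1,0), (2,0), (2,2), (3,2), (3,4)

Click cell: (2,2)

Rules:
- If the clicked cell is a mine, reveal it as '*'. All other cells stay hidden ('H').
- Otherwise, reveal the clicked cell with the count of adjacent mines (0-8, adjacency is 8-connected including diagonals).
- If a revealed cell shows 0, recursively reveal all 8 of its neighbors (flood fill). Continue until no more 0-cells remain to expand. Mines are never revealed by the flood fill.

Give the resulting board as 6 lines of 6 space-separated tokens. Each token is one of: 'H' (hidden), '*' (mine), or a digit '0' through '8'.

H H H H H H
H H H H H H
H H * H H H
H H H H H H
H H H H H H
H H H H H H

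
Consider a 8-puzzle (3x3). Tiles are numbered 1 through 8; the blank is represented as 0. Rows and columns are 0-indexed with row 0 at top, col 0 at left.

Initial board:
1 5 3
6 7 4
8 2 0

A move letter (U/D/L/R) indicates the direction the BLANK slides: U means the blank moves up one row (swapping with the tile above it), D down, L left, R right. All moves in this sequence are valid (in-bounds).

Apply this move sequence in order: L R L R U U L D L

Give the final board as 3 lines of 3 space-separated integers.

After move 1 (L):
1 5 3
6 7 4
8 0 2

After move 2 (R):
1 5 3
6 7 4
8 2 0

After move 3 (L):
1 5 3
6 7 4
8 0 2

After move 4 (R):
1 5 3
6 7 4
8 2 0

After move 5 (U):
1 5 3
6 7 0
8 2 4

After move 6 (U):
1 5 0
6 7 3
8 2 4

After move 7 (L):
1 0 5
6 7 3
8 2 4

After move 8 (D):
1 7 5
6 0 3
8 2 4

After move 9 (L):
1 7 5
0 6 3
8 2 4

Answer: 1 7 5
0 6 3
8 2 4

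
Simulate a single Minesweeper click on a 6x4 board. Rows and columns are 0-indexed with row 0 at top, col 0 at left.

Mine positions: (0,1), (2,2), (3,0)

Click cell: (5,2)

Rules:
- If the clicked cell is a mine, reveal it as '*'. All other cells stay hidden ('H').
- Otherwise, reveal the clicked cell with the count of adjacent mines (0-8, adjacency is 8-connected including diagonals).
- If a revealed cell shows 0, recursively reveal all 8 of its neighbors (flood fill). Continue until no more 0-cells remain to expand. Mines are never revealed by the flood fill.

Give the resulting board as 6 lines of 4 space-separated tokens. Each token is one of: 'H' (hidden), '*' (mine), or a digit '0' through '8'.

H H H H
H H H H
H H H H
H 2 1 1
1 1 0 0
0 0 0 0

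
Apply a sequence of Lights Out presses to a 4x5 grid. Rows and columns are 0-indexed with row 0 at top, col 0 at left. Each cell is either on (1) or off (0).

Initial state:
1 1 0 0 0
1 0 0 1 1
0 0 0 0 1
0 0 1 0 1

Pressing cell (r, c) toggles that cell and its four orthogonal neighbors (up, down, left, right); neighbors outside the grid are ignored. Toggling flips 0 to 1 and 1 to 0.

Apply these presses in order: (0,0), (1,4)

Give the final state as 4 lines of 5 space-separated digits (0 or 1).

After press 1 at (0,0):
0 0 0 0 0
0 0 0 1 1
0 0 0 0 1
0 0 1 0 1

After press 2 at (1,4):
0 0 0 0 1
0 0 0 0 0
0 0 0 0 0
0 0 1 0 1

Answer: 0 0 0 0 1
0 0 0 0 0
0 0 0 0 0
0 0 1 0 1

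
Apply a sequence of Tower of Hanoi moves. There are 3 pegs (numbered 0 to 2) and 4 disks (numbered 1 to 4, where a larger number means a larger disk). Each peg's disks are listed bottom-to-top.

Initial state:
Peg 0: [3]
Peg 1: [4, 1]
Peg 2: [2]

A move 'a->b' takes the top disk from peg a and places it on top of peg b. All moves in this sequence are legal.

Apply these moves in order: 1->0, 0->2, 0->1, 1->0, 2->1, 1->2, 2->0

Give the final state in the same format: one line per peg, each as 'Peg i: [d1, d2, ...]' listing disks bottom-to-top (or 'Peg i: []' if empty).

After move 1 (1->0):
Peg 0: [3, 1]
Peg 1: [4]
Peg 2: [2]

After move 2 (0->2):
Peg 0: [3]
Peg 1: [4]
Peg 2: [2, 1]

After move 3 (0->1):
Peg 0: []
Peg 1: [4, 3]
Peg 2: [2, 1]

After move 4 (1->0):
Peg 0: [3]
Peg 1: [4]
Peg 2: [2, 1]

After move 5 (2->1):
Peg 0: [3]
Peg 1: [4, 1]
Peg 2: [2]

After move 6 (1->2):
Peg 0: [3]
Peg 1: [4]
Peg 2: [2, 1]

After move 7 (2->0):
Peg 0: [3, 1]
Peg 1: [4]
Peg 2: [2]

Answer: Peg 0: [3, 1]
Peg 1: [4]
Peg 2: [2]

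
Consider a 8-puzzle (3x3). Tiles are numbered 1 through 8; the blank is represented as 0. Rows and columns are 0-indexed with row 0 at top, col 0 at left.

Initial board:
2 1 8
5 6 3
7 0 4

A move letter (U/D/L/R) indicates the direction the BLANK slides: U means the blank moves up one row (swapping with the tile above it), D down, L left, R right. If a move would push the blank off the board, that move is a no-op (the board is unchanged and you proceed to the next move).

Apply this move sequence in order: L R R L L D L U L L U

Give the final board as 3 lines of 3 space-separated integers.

Answer: 0 1 8
2 6 3
5 7 4

Derivation:
After move 1 (L):
2 1 8
5 6 3
0 7 4

After move 2 (R):
2 1 8
5 6 3
7 0 4

After move 3 (R):
2 1 8
5 6 3
7 4 0

After move 4 (L):
2 1 8
5 6 3
7 0 4

After move 5 (L):
2 1 8
5 6 3
0 7 4

After move 6 (D):
2 1 8
5 6 3
0 7 4

After move 7 (L):
2 1 8
5 6 3
0 7 4

After move 8 (U):
2 1 8
0 6 3
5 7 4

After move 9 (L):
2 1 8
0 6 3
5 7 4

After move 10 (L):
2 1 8
0 6 3
5 7 4

After move 11 (U):
0 1 8
2 6 3
5 7 4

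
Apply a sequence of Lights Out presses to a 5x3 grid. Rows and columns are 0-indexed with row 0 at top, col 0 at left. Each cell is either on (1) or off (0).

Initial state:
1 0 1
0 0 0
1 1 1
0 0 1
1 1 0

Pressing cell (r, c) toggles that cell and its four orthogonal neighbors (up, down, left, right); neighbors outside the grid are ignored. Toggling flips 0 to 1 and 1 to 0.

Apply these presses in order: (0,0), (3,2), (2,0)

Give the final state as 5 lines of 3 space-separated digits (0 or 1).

Answer: 0 1 1
0 0 0
0 0 0
1 1 0
1 1 1

Derivation:
After press 1 at (0,0):
0 1 1
1 0 0
1 1 1
0 0 1
1 1 0

After press 2 at (3,2):
0 1 1
1 0 0
1 1 0
0 1 0
1 1 1

After press 3 at (2,0):
0 1 1
0 0 0
0 0 0
1 1 0
1 1 1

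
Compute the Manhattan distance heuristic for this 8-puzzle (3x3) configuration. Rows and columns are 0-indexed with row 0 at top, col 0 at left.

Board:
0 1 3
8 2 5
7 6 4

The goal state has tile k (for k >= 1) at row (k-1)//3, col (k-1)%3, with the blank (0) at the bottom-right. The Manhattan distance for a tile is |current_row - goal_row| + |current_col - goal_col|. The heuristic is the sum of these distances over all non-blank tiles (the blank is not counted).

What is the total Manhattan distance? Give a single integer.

Tile 1: (0,1)->(0,0) = 1
Tile 3: (0,2)->(0,2) = 0
Tile 8: (1,0)->(2,1) = 2
Tile 2: (1,1)->(0,1) = 1
Tile 5: (1,2)->(1,1) = 1
Tile 7: (2,0)->(2,0) = 0
Tile 6: (2,1)->(1,2) = 2
Tile 4: (2,2)->(1,0) = 3
Sum: 1 + 0 + 2 + 1 + 1 + 0 + 2 + 3 = 10

Answer: 10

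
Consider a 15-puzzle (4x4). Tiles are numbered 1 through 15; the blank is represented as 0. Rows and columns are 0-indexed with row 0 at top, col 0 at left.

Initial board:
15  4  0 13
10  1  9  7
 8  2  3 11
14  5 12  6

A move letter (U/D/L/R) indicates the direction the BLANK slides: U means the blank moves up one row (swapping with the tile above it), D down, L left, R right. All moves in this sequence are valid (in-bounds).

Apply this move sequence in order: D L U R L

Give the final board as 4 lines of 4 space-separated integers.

Answer: 15  0  9 13
10  4  1  7
 8  2  3 11
14  5 12  6

Derivation:
After move 1 (D):
15  4  9 13
10  1  0  7
 8  2  3 11
14  5 12  6

After move 2 (L):
15  4  9 13
10  0  1  7
 8  2  3 11
14  5 12  6

After move 3 (U):
15  0  9 13
10  4  1  7
 8  2  3 11
14  5 12  6

After move 4 (R):
15  9  0 13
10  4  1  7
 8  2  3 11
14  5 12  6

After move 5 (L):
15  0  9 13
10  4  1  7
 8  2  3 11
14  5 12  6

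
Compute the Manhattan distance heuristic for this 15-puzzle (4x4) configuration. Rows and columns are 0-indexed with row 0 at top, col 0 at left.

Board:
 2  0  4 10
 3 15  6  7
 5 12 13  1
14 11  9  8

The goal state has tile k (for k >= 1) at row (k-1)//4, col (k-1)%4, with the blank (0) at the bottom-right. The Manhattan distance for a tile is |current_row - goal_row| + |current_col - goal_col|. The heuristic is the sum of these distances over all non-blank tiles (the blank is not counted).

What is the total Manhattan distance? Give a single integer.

Answer: 33

Derivation:
Tile 2: at (0,0), goal (0,1), distance |0-0|+|0-1| = 1
Tile 4: at (0,2), goal (0,3), distance |0-0|+|2-3| = 1
Tile 10: at (0,3), goal (2,1), distance |0-2|+|3-1| = 4
Tile 3: at (1,0), goal (0,2), distance |1-0|+|0-2| = 3
Tile 15: at (1,1), goal (3,2), distance |1-3|+|1-2| = 3
Tile 6: at (1,2), goal (1,1), distance |1-1|+|2-1| = 1
Tile 7: at (1,3), goal (1,2), distance |1-1|+|3-2| = 1
Tile 5: at (2,0), goal (1,0), distance |2-1|+|0-0| = 1
Tile 12: at (2,1), goal (2,3), distance |2-2|+|1-3| = 2
Tile 13: at (2,2), goal (3,0), distance |2-3|+|2-0| = 3
Tile 1: at (2,3), goal (0,0), distance |2-0|+|3-0| = 5
Tile 14: at (3,0), goal (3,1), distance |3-3|+|0-1| = 1
Tile 11: at (3,1), goal (2,2), distance |3-2|+|1-2| = 2
Tile 9: at (3,2), goal (2,0), distance |3-2|+|2-0| = 3
Tile 8: at (3,3), goal (1,3), distance |3-1|+|3-3| = 2
Sum: 1 + 1 + 4 + 3 + 3 + 1 + 1 + 1 + 2 + 3 + 5 + 1 + 2 + 3 + 2 = 33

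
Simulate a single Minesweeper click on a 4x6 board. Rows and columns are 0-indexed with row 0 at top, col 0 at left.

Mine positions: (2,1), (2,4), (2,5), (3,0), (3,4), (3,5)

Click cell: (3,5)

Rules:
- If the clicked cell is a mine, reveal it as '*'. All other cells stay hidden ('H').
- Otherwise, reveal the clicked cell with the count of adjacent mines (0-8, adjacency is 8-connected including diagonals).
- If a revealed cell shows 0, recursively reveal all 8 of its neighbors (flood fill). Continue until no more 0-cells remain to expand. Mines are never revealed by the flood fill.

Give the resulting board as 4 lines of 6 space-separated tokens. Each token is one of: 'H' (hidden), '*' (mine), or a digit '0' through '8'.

H H H H H H
H H H H H H
H H H H H H
H H H H H *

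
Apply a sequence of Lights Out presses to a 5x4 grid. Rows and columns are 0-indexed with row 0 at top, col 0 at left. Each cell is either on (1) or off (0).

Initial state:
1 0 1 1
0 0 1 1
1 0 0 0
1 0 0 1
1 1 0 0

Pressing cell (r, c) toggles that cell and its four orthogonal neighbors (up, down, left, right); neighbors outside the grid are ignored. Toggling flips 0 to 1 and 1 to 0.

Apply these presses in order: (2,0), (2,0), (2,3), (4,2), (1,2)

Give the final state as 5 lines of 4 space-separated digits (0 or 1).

Answer: 1 0 0 1
0 1 0 1
1 0 0 1
1 0 1 0
1 0 1 1

Derivation:
After press 1 at (2,0):
1 0 1 1
1 0 1 1
0 1 0 0
0 0 0 1
1 1 0 0

After press 2 at (2,0):
1 0 1 1
0 0 1 1
1 0 0 0
1 0 0 1
1 1 0 0

After press 3 at (2,3):
1 0 1 1
0 0 1 0
1 0 1 1
1 0 0 0
1 1 0 0

After press 4 at (4,2):
1 0 1 1
0 0 1 0
1 0 1 1
1 0 1 0
1 0 1 1

After press 5 at (1,2):
1 0 0 1
0 1 0 1
1 0 0 1
1 0 1 0
1 0 1 1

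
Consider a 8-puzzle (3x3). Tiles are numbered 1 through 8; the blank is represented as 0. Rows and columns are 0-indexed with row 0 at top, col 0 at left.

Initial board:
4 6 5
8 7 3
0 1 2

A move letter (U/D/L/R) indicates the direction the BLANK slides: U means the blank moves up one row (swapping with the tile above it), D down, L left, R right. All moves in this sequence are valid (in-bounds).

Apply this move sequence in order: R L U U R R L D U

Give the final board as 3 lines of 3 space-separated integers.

After move 1 (R):
4 6 5
8 7 3
1 0 2

After move 2 (L):
4 6 5
8 7 3
0 1 2

After move 3 (U):
4 6 5
0 7 3
8 1 2

After move 4 (U):
0 6 5
4 7 3
8 1 2

After move 5 (R):
6 0 5
4 7 3
8 1 2

After move 6 (R):
6 5 0
4 7 3
8 1 2

After move 7 (L):
6 0 5
4 7 3
8 1 2

After move 8 (D):
6 7 5
4 0 3
8 1 2

After move 9 (U):
6 0 5
4 7 3
8 1 2

Answer: 6 0 5
4 7 3
8 1 2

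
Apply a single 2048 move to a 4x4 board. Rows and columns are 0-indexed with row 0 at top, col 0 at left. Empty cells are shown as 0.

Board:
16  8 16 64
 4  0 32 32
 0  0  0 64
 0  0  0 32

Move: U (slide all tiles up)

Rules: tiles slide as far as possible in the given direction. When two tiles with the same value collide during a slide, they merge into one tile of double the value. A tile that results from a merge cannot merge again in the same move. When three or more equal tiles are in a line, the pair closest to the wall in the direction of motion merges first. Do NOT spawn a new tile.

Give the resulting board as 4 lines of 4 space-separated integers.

Answer: 16  8 16 64
 4  0 32 32
 0  0  0 64
 0  0  0 32

Derivation:
Slide up:
col 0: [16, 4, 0, 0] -> [16, 4, 0, 0]
col 1: [8, 0, 0, 0] -> [8, 0, 0, 0]
col 2: [16, 32, 0, 0] -> [16, 32, 0, 0]
col 3: [64, 32, 64, 32] -> [64, 32, 64, 32]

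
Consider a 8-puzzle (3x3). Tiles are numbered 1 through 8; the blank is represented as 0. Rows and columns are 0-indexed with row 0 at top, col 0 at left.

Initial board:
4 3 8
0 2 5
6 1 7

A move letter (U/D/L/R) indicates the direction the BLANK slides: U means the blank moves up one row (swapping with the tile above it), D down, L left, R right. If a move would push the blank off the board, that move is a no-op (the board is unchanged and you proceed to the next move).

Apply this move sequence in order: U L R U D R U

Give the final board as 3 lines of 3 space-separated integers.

Answer: 3 2 0
4 5 8
6 1 7

Derivation:
After move 1 (U):
0 3 8
4 2 5
6 1 7

After move 2 (L):
0 3 8
4 2 5
6 1 7

After move 3 (R):
3 0 8
4 2 5
6 1 7

After move 4 (U):
3 0 8
4 2 5
6 1 7

After move 5 (D):
3 2 8
4 0 5
6 1 7

After move 6 (R):
3 2 8
4 5 0
6 1 7

After move 7 (U):
3 2 0
4 5 8
6 1 7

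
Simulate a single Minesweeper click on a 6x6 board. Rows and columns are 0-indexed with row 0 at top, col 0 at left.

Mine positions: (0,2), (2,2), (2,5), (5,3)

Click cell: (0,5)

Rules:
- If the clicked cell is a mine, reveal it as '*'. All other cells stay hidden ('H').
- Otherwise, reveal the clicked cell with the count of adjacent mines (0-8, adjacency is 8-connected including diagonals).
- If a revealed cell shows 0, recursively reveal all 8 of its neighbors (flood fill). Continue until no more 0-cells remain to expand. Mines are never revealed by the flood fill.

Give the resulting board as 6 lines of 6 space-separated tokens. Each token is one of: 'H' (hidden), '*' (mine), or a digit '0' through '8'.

H H H 1 0 0
H H H 2 1 1
H H H H H H
H H H H H H
H H H H H H
H H H H H H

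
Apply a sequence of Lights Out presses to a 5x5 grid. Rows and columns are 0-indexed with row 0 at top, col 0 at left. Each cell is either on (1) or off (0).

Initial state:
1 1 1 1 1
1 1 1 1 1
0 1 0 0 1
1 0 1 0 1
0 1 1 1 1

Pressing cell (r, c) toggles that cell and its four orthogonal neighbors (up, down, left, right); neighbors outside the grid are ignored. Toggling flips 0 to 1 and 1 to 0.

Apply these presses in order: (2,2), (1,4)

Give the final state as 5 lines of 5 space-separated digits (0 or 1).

Answer: 1 1 1 1 0
1 1 0 0 0
0 0 1 1 0
1 0 0 0 1
0 1 1 1 1

Derivation:
After press 1 at (2,2):
1 1 1 1 1
1 1 0 1 1
0 0 1 1 1
1 0 0 0 1
0 1 1 1 1

After press 2 at (1,4):
1 1 1 1 0
1 1 0 0 0
0 0 1 1 0
1 0 0 0 1
0 1 1 1 1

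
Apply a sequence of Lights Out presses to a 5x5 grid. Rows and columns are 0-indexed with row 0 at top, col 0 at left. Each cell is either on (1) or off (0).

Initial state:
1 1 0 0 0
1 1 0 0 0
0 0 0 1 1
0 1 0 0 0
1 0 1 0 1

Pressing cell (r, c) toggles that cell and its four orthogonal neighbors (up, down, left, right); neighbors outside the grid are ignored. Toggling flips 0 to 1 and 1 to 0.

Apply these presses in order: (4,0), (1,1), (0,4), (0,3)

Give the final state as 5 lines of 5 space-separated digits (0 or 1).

Answer: 1 0 1 0 0
0 0 1 1 1
0 1 0 1 1
1 1 0 0 0
0 1 1 0 1

Derivation:
After press 1 at (4,0):
1 1 0 0 0
1 1 0 0 0
0 0 0 1 1
1 1 0 0 0
0 1 1 0 1

After press 2 at (1,1):
1 0 0 0 0
0 0 1 0 0
0 1 0 1 1
1 1 0 0 0
0 1 1 0 1

After press 3 at (0,4):
1 0 0 1 1
0 0 1 0 1
0 1 0 1 1
1 1 0 0 0
0 1 1 0 1

After press 4 at (0,3):
1 0 1 0 0
0 0 1 1 1
0 1 0 1 1
1 1 0 0 0
0 1 1 0 1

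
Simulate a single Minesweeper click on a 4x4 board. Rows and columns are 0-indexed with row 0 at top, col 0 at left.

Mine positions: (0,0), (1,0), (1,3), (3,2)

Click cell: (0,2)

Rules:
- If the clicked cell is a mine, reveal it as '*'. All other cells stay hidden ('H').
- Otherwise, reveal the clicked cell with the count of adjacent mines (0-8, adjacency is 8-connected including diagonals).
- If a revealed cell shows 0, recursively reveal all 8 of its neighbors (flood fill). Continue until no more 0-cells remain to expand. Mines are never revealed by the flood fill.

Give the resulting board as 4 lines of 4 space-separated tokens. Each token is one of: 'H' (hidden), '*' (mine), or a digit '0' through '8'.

H H 1 H
H H H H
H H H H
H H H H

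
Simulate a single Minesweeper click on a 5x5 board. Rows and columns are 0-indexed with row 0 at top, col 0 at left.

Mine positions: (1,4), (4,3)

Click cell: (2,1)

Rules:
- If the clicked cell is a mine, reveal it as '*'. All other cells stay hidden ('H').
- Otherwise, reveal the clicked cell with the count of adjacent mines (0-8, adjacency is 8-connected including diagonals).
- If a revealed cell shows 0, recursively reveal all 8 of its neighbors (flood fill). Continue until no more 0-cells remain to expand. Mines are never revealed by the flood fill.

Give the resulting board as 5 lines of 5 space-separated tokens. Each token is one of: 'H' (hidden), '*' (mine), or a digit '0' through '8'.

0 0 0 1 H
0 0 0 1 H
0 0 0 1 H
0 0 1 1 H
0 0 1 H H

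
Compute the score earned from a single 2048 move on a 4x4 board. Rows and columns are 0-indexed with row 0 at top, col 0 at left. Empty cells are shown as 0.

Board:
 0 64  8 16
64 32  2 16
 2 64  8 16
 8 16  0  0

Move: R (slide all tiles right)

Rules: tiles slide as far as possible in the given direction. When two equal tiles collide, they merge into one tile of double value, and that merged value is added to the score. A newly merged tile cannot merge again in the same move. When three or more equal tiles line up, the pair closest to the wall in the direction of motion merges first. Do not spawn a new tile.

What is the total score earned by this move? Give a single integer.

Answer: 0

Derivation:
Slide right:
row 0: [0, 64, 8, 16] -> [0, 64, 8, 16]  score +0 (running 0)
row 1: [64, 32, 2, 16] -> [64, 32, 2, 16]  score +0 (running 0)
row 2: [2, 64, 8, 16] -> [2, 64, 8, 16]  score +0 (running 0)
row 3: [8, 16, 0, 0] -> [0, 0, 8, 16]  score +0 (running 0)
Board after move:
 0 64  8 16
64 32  2 16
 2 64  8 16
 0  0  8 16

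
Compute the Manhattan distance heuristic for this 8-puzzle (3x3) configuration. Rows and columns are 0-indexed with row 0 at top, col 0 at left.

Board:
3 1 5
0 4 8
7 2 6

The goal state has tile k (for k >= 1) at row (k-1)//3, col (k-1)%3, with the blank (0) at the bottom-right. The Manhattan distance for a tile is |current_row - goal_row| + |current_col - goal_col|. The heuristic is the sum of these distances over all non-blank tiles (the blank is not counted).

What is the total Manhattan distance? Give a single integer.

Tile 3: at (0,0), goal (0,2), distance |0-0|+|0-2| = 2
Tile 1: at (0,1), goal (0,0), distance |0-0|+|1-0| = 1
Tile 5: at (0,2), goal (1,1), distance |0-1|+|2-1| = 2
Tile 4: at (1,1), goal (1,0), distance |1-1|+|1-0| = 1
Tile 8: at (1,2), goal (2,1), distance |1-2|+|2-1| = 2
Tile 7: at (2,0), goal (2,0), distance |2-2|+|0-0| = 0
Tile 2: at (2,1), goal (0,1), distance |2-0|+|1-1| = 2
Tile 6: at (2,2), goal (1,2), distance |2-1|+|2-2| = 1
Sum: 2 + 1 + 2 + 1 + 2 + 0 + 2 + 1 = 11

Answer: 11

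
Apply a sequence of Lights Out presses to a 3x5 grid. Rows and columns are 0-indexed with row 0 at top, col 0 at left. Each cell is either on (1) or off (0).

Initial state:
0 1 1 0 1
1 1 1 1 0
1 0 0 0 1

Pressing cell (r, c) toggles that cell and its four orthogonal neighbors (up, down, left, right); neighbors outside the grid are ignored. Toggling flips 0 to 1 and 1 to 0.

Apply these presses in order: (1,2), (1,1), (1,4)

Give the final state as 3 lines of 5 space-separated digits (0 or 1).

After press 1 at (1,2):
0 1 0 0 1
1 0 0 0 0
1 0 1 0 1

After press 2 at (1,1):
0 0 0 0 1
0 1 1 0 0
1 1 1 0 1

After press 3 at (1,4):
0 0 0 0 0
0 1 1 1 1
1 1 1 0 0

Answer: 0 0 0 0 0
0 1 1 1 1
1 1 1 0 0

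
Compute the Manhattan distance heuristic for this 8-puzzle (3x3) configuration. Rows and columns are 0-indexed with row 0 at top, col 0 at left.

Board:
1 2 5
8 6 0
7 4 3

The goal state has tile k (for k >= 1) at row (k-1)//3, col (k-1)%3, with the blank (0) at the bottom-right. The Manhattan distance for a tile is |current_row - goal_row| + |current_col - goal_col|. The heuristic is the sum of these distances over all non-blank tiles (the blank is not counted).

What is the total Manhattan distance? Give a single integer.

Answer: 9

Derivation:
Tile 1: (0,0)->(0,0) = 0
Tile 2: (0,1)->(0,1) = 0
Tile 5: (0,2)->(1,1) = 2
Tile 8: (1,0)->(2,1) = 2
Tile 6: (1,1)->(1,2) = 1
Tile 7: (2,0)->(2,0) = 0
Tile 4: (2,1)->(1,0) = 2
Tile 3: (2,2)->(0,2) = 2
Sum: 0 + 0 + 2 + 2 + 1 + 0 + 2 + 2 = 9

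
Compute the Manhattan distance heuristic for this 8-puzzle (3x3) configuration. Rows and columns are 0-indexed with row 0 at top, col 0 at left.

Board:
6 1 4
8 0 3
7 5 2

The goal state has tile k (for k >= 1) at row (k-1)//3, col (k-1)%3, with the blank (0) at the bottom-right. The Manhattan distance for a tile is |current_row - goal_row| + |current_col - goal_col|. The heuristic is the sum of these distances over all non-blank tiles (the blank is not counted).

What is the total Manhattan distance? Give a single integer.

Tile 6: (0,0)->(1,2) = 3
Tile 1: (0,1)->(0,0) = 1
Tile 4: (0,2)->(1,0) = 3
Tile 8: (1,0)->(2,1) = 2
Tile 3: (1,2)->(0,2) = 1
Tile 7: (2,0)->(2,0) = 0
Tile 5: (2,1)->(1,1) = 1
Tile 2: (2,2)->(0,1) = 3
Sum: 3 + 1 + 3 + 2 + 1 + 0 + 1 + 3 = 14

Answer: 14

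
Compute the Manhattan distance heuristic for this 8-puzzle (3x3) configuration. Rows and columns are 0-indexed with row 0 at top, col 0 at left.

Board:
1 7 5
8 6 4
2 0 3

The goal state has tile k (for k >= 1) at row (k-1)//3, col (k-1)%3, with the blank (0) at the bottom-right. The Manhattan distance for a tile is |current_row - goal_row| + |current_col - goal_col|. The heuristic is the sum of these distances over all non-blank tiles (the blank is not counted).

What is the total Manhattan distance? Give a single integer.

Tile 1: at (0,0), goal (0,0), distance |0-0|+|0-0| = 0
Tile 7: at (0,1), goal (2,0), distance |0-2|+|1-0| = 3
Tile 5: at (0,2), goal (1,1), distance |0-1|+|2-1| = 2
Tile 8: at (1,0), goal (2,1), distance |1-2|+|0-1| = 2
Tile 6: at (1,1), goal (1,2), distance |1-1|+|1-2| = 1
Tile 4: at (1,2), goal (1,0), distance |1-1|+|2-0| = 2
Tile 2: at (2,0), goal (0,1), distance |2-0|+|0-1| = 3
Tile 3: at (2,2), goal (0,2), distance |2-0|+|2-2| = 2
Sum: 0 + 3 + 2 + 2 + 1 + 2 + 3 + 2 = 15

Answer: 15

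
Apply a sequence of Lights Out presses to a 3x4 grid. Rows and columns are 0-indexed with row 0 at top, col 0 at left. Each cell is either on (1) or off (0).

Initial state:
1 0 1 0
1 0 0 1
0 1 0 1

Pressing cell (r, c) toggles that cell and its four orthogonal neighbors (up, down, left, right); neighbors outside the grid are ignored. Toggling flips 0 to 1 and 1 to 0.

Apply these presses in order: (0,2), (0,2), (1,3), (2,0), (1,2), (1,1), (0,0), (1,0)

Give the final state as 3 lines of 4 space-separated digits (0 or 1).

Answer: 1 0 0 1
1 1 1 1
0 1 1 0

Derivation:
After press 1 at (0,2):
1 1 0 1
1 0 1 1
0 1 0 1

After press 2 at (0,2):
1 0 1 0
1 0 0 1
0 1 0 1

After press 3 at (1,3):
1 0 1 1
1 0 1 0
0 1 0 0

After press 4 at (2,0):
1 0 1 1
0 0 1 0
1 0 0 0

After press 5 at (1,2):
1 0 0 1
0 1 0 1
1 0 1 0

After press 6 at (1,1):
1 1 0 1
1 0 1 1
1 1 1 0

After press 7 at (0,0):
0 0 0 1
0 0 1 1
1 1 1 0

After press 8 at (1,0):
1 0 0 1
1 1 1 1
0 1 1 0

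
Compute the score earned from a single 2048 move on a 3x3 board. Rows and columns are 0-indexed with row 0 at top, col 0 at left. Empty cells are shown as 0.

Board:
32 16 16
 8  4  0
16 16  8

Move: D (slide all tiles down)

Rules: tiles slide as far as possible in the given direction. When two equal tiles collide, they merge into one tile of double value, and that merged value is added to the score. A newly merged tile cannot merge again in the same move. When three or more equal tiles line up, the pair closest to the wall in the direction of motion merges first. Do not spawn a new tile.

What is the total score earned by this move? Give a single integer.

Slide down:
col 0: [32, 8, 16] -> [32, 8, 16]  score +0 (running 0)
col 1: [16, 4, 16] -> [16, 4, 16]  score +0 (running 0)
col 2: [16, 0, 8] -> [0, 16, 8]  score +0 (running 0)
Board after move:
32 16  0
 8  4 16
16 16  8

Answer: 0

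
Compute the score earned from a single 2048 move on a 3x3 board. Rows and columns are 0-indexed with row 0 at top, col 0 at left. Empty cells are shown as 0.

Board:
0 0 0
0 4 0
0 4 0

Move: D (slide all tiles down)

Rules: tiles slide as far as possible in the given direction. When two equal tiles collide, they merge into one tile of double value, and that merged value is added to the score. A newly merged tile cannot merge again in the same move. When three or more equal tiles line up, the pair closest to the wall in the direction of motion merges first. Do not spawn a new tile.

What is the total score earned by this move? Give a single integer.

Slide down:
col 0: [0, 0, 0] -> [0, 0, 0]  score +0 (running 0)
col 1: [0, 4, 4] -> [0, 0, 8]  score +8 (running 8)
col 2: [0, 0, 0] -> [0, 0, 0]  score +0 (running 8)
Board after move:
0 0 0
0 0 0
0 8 0

Answer: 8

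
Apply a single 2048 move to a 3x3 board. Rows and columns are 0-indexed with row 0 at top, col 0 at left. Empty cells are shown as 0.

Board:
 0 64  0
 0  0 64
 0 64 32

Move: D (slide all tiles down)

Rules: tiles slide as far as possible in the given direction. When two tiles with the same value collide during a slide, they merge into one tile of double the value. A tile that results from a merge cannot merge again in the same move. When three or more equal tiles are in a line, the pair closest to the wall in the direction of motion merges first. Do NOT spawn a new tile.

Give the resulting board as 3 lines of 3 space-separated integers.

Slide down:
col 0: [0, 0, 0] -> [0, 0, 0]
col 1: [64, 0, 64] -> [0, 0, 128]
col 2: [0, 64, 32] -> [0, 64, 32]

Answer:   0   0   0
  0   0  64
  0 128  32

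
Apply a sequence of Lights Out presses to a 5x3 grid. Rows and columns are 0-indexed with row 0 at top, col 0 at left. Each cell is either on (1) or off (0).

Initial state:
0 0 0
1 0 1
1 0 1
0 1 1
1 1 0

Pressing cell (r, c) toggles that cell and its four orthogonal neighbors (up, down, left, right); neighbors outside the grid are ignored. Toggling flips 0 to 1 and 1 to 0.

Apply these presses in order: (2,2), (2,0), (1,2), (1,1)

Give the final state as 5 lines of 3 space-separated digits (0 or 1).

After press 1 at (2,2):
0 0 0
1 0 0
1 1 0
0 1 0
1 1 0

After press 2 at (2,0):
0 0 0
0 0 0
0 0 0
1 1 0
1 1 0

After press 3 at (1,2):
0 0 1
0 1 1
0 0 1
1 1 0
1 1 0

After press 4 at (1,1):
0 1 1
1 0 0
0 1 1
1 1 0
1 1 0

Answer: 0 1 1
1 0 0
0 1 1
1 1 0
1 1 0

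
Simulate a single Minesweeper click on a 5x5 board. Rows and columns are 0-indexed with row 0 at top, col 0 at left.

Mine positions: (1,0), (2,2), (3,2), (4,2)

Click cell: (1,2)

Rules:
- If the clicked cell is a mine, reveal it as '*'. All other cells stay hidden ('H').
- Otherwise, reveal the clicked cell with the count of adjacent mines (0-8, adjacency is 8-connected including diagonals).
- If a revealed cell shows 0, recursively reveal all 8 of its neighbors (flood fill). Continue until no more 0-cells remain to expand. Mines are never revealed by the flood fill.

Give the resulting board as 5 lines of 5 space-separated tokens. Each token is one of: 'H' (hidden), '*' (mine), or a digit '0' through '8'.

H H H H H
H H 1 H H
H H H H H
H H H H H
H H H H H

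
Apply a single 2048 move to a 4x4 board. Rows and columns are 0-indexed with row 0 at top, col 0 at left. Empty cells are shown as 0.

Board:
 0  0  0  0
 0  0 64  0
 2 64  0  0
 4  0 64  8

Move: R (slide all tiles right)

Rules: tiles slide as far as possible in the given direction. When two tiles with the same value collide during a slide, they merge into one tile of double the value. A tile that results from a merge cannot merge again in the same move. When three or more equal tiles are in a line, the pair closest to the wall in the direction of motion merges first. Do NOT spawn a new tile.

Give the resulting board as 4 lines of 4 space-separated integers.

Answer:  0  0  0  0
 0  0  0 64
 0  0  2 64
 0  4 64  8

Derivation:
Slide right:
row 0: [0, 0, 0, 0] -> [0, 0, 0, 0]
row 1: [0, 0, 64, 0] -> [0, 0, 0, 64]
row 2: [2, 64, 0, 0] -> [0, 0, 2, 64]
row 3: [4, 0, 64, 8] -> [0, 4, 64, 8]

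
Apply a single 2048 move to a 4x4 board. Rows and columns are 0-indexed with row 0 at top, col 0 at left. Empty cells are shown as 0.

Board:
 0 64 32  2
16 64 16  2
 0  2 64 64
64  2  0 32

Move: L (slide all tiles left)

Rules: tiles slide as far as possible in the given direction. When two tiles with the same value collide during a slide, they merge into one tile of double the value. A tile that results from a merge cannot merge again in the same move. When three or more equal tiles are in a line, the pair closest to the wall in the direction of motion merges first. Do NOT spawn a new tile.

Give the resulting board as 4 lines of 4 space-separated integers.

Slide left:
row 0: [0, 64, 32, 2] -> [64, 32, 2, 0]
row 1: [16, 64, 16, 2] -> [16, 64, 16, 2]
row 2: [0, 2, 64, 64] -> [2, 128, 0, 0]
row 3: [64, 2, 0, 32] -> [64, 2, 32, 0]

Answer:  64  32   2   0
 16  64  16   2
  2 128   0   0
 64   2  32   0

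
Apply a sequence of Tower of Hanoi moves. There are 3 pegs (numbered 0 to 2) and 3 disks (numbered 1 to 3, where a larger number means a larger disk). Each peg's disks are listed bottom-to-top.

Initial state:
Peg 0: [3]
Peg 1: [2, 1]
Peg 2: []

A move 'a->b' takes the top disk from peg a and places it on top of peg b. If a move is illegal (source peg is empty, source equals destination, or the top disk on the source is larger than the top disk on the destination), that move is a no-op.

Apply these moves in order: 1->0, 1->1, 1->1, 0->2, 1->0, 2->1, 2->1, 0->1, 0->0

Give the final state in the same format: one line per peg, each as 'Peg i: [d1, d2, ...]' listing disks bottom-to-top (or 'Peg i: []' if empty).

After move 1 (1->0):
Peg 0: [3, 1]
Peg 1: [2]
Peg 2: []

After move 2 (1->1):
Peg 0: [3, 1]
Peg 1: [2]
Peg 2: []

After move 3 (1->1):
Peg 0: [3, 1]
Peg 1: [2]
Peg 2: []

After move 4 (0->2):
Peg 0: [3]
Peg 1: [2]
Peg 2: [1]

After move 5 (1->0):
Peg 0: [3, 2]
Peg 1: []
Peg 2: [1]

After move 6 (2->1):
Peg 0: [3, 2]
Peg 1: [1]
Peg 2: []

After move 7 (2->1):
Peg 0: [3, 2]
Peg 1: [1]
Peg 2: []

After move 8 (0->1):
Peg 0: [3, 2]
Peg 1: [1]
Peg 2: []

After move 9 (0->0):
Peg 0: [3, 2]
Peg 1: [1]
Peg 2: []

Answer: Peg 0: [3, 2]
Peg 1: [1]
Peg 2: []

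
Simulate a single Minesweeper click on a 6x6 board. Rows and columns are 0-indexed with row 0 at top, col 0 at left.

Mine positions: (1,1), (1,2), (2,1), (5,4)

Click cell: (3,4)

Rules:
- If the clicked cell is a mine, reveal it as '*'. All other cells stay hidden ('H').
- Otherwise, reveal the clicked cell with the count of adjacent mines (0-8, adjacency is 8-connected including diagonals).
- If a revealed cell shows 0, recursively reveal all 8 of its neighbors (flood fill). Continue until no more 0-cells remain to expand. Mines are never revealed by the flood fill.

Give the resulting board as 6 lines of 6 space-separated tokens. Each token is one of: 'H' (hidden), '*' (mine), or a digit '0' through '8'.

H H H 1 0 0
H H H 1 0 0
H H 3 1 0 0
1 1 1 0 0 0
0 0 0 1 1 1
0 0 0 1 H H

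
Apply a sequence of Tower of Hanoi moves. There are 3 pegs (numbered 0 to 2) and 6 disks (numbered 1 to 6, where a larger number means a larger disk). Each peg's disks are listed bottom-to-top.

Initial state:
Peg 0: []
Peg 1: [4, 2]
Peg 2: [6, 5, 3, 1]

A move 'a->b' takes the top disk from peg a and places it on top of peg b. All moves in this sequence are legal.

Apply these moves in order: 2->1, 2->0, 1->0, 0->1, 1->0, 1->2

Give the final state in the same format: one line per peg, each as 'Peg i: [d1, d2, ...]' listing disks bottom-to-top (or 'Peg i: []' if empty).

Answer: Peg 0: [3, 1]
Peg 1: [4]
Peg 2: [6, 5, 2]

Derivation:
After move 1 (2->1):
Peg 0: []
Peg 1: [4, 2, 1]
Peg 2: [6, 5, 3]

After move 2 (2->0):
Peg 0: [3]
Peg 1: [4, 2, 1]
Peg 2: [6, 5]

After move 3 (1->0):
Peg 0: [3, 1]
Peg 1: [4, 2]
Peg 2: [6, 5]

After move 4 (0->1):
Peg 0: [3]
Peg 1: [4, 2, 1]
Peg 2: [6, 5]

After move 5 (1->0):
Peg 0: [3, 1]
Peg 1: [4, 2]
Peg 2: [6, 5]

After move 6 (1->2):
Peg 0: [3, 1]
Peg 1: [4]
Peg 2: [6, 5, 2]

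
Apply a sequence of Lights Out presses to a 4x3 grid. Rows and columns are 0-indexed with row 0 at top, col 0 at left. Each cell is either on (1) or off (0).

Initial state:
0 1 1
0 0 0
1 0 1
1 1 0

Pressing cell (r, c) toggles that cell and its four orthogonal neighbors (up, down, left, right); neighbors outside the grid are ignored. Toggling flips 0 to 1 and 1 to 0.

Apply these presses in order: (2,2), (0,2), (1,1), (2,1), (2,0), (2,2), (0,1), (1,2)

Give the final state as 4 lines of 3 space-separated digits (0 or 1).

Answer: 1 0 0
0 0 1
1 1 1
0 0 0

Derivation:
After press 1 at (2,2):
0 1 1
0 0 1
1 1 0
1 1 1

After press 2 at (0,2):
0 0 0
0 0 0
1 1 0
1 1 1

After press 3 at (1,1):
0 1 0
1 1 1
1 0 0
1 1 1

After press 4 at (2,1):
0 1 0
1 0 1
0 1 1
1 0 1

After press 5 at (2,0):
0 1 0
0 0 1
1 0 1
0 0 1

After press 6 at (2,2):
0 1 0
0 0 0
1 1 0
0 0 0

After press 7 at (0,1):
1 0 1
0 1 0
1 1 0
0 0 0

After press 8 at (1,2):
1 0 0
0 0 1
1 1 1
0 0 0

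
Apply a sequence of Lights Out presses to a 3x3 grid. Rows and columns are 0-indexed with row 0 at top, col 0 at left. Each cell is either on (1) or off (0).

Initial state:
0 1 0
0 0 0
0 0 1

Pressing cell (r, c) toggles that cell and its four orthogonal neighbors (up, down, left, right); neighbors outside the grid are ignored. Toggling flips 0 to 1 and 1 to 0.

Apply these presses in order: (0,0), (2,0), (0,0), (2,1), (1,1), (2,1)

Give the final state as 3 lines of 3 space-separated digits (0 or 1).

After press 1 at (0,0):
1 0 0
1 0 0
0 0 1

After press 2 at (2,0):
1 0 0
0 0 0
1 1 1

After press 3 at (0,0):
0 1 0
1 0 0
1 1 1

After press 4 at (2,1):
0 1 0
1 1 0
0 0 0

After press 5 at (1,1):
0 0 0
0 0 1
0 1 0

After press 6 at (2,1):
0 0 0
0 1 1
1 0 1

Answer: 0 0 0
0 1 1
1 0 1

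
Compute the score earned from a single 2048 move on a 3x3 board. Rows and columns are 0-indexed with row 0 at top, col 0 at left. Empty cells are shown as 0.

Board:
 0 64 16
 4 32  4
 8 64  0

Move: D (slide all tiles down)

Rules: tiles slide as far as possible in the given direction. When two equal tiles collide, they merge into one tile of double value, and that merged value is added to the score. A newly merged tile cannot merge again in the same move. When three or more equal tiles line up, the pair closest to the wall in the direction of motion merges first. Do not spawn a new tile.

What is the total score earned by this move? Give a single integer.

Slide down:
col 0: [0, 4, 8] -> [0, 4, 8]  score +0 (running 0)
col 1: [64, 32, 64] -> [64, 32, 64]  score +0 (running 0)
col 2: [16, 4, 0] -> [0, 16, 4]  score +0 (running 0)
Board after move:
 0 64  0
 4 32 16
 8 64  4

Answer: 0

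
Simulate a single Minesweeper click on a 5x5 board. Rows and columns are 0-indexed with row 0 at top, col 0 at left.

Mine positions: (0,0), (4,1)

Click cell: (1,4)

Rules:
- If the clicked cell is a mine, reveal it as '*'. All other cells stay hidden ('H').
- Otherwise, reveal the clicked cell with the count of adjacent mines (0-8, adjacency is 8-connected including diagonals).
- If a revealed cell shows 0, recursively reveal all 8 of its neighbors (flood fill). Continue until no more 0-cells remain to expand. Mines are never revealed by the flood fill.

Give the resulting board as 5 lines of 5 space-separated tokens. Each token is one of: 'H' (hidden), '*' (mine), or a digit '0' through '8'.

H 1 0 0 0
1 1 0 0 0
0 0 0 0 0
1 1 1 0 0
H H 1 0 0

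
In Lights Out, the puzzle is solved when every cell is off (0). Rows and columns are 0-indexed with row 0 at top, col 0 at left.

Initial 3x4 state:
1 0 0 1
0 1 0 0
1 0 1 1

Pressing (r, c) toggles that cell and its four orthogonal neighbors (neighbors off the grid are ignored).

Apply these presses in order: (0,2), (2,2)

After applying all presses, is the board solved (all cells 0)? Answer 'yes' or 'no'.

After press 1 at (0,2):
1 1 1 0
0 1 1 0
1 0 1 1

After press 2 at (2,2):
1 1 1 0
0 1 0 0
1 1 0 0

Lights still on: 6

Answer: no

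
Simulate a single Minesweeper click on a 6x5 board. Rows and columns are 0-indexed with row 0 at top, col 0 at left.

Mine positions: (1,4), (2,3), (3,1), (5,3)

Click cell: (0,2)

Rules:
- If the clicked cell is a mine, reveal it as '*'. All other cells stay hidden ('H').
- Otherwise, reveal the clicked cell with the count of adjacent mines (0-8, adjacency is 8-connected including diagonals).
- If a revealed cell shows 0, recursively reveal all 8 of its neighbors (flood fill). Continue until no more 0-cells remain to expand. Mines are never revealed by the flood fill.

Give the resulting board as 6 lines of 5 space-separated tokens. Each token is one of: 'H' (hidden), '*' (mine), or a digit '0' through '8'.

0 0 0 1 H
0 0 1 2 H
1 1 2 H H
H H H H H
H H H H H
H H H H H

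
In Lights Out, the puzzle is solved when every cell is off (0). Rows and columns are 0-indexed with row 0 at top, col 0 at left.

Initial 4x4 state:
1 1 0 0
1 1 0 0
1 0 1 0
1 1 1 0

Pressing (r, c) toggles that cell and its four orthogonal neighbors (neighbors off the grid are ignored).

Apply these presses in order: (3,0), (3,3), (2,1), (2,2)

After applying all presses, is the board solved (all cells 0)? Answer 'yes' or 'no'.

Answer: no

Derivation:
After press 1 at (3,0):
1 1 0 0
1 1 0 0
0 0 1 0
0 0 1 0

After press 2 at (3,3):
1 1 0 0
1 1 0 0
0 0 1 1
0 0 0 1

After press 3 at (2,1):
1 1 0 0
1 0 0 0
1 1 0 1
0 1 0 1

After press 4 at (2,2):
1 1 0 0
1 0 1 0
1 0 1 0
0 1 1 1

Lights still on: 9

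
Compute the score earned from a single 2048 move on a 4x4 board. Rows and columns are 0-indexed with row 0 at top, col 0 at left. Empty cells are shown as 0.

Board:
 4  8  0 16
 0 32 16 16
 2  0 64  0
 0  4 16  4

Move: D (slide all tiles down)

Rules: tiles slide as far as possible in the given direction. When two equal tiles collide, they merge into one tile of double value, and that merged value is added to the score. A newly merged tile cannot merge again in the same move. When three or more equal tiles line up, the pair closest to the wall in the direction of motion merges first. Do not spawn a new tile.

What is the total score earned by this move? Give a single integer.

Answer: 32

Derivation:
Slide down:
col 0: [4, 0, 2, 0] -> [0, 0, 4, 2]  score +0 (running 0)
col 1: [8, 32, 0, 4] -> [0, 8, 32, 4]  score +0 (running 0)
col 2: [0, 16, 64, 16] -> [0, 16, 64, 16]  score +0 (running 0)
col 3: [16, 16, 0, 4] -> [0, 0, 32, 4]  score +32 (running 32)
Board after move:
 0  0  0  0
 0  8 16  0
 4 32 64 32
 2  4 16  4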